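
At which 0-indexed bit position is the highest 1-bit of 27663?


0b110110000001111. Highest set bit at position 14

14


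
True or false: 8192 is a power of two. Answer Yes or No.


0b10000000000000. Only one bit set => Yes

Yes


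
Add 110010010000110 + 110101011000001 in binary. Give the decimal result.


110010010000110 + 110101011000001 = 1100111101000111 = 53063

53063


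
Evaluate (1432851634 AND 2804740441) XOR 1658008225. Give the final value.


Step 1: 1432851634 & 2804740441 = 86282256
Step 2: 86282256 ^ 1658008225 = 1744282289

1744282289


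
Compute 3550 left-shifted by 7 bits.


0b110111011110 << 7 = 0b1101110111100000000 = 454400

454400


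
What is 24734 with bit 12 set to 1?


24734 | (1 << 12) = 24734 | 4096 = 28830

28830


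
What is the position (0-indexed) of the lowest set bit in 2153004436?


0b10000000010101000011110110010100. Lowest set bit at position 2

2


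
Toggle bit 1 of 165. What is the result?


165 ^ (1 << 1) = 165 ^ 2 = 167

167


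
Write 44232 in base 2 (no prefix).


44232 = 1010110011001000 in binary

1010110011001000


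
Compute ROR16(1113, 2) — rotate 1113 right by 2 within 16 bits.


Rotate 0b10001011001 right by 2 (16-bit) = 0b100000100010110 = 16662

16662


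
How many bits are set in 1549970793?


0b1011100011000101010110101101001 has 16 set bits

16


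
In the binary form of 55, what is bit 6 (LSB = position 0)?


0b110111, position 6 = 0

0


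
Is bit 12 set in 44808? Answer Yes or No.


0b1010111100001000, bit 12 = 0. No

No


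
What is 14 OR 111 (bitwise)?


0b1110 | 0b1101111 = 0b1101111 = 111

111


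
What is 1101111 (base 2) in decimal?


1101111 in decimal = 111

111


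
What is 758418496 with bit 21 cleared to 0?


758418496 & ~(1 << 21) = 756321344

756321344


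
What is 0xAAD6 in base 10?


AAD6 hex = 43734 decimal

43734


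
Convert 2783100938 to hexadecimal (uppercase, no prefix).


2783100938 = A5E2C00A hex

A5E2C00A


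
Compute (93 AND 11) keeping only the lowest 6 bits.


Step 1: 93 & 11 = 9
Step 2: 9 & 63 = 9

9


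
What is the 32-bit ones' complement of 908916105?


908916105 ^ 4294967295 = 3386051190

3386051190


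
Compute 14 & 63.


0b1110 & 0b111111 = 0b1110 = 14

14


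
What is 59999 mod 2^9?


59999 & 511 = 95

95


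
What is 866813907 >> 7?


0b110011101010101000011111010011 >> 7 = 0b11001110101010100001111 = 6771983

6771983


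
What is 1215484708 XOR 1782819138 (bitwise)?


0b1001000011100101101001100100100 ^ 0b1101010010000111010100101000010 = 0b100010001100010111101001100110 = 573667942

573667942


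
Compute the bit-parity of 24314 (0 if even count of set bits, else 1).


0b101111011111010 has 11 ones => parity 1

1


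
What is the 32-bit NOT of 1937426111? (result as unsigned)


~0b1110011011110101100011010111111 = 0b10001100100001010011100101000000 = 2357541184 (32-bit unsigned)

2357541184


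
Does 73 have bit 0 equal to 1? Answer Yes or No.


0b1001001, bit 0 = 1. Yes

Yes


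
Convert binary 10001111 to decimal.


10001111 in decimal = 143

143


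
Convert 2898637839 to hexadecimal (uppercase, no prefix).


2898637839 = ACC5B40F hex

ACC5B40F


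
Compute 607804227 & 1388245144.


0b100100001110100101101101000011 & 0b1010010101111101111000010011000 = 0b1110100101000000000000 = 3821568

3821568


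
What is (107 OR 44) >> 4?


Step 1: 107 | 44 = 111
Step 2: 111 >> 4 = 6

6


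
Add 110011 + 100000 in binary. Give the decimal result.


110011 + 100000 = 1010011 = 83

83


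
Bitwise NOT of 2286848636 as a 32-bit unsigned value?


~0b10001000010011101000101001111100 = 0b1110111101100010111010110000011 = 2008118659 (32-bit unsigned)

2008118659


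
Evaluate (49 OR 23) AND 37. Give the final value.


Step 1: 49 | 23 = 55
Step 2: 55 & 37 = 37

37


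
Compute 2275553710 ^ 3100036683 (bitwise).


0b10000111101000100011000110101110 ^ 0b10111000110001101100111001001011 = 0b111111011001001111111111100101 = 1063583717

1063583717


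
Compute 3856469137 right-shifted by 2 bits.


0b11100101110111010000110010010001 >> 2 = 0b111001011101110100001100100100 = 964117284

964117284


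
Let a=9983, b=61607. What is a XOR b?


9983 ^ 61607 = 54872

54872


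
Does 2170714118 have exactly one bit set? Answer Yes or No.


0b10000001011000100111100000000110. Multiple bits set => No

No


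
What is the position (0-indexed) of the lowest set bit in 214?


0b11010110. Lowest set bit at position 1

1


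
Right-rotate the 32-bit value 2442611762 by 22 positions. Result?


Rotate 0b10010001100101110100110000110010 right by 22 (32-bit) = 0b1011101001100001100101001000110 = 1563478598

1563478598


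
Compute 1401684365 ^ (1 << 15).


1401684365 ^ (1 << 15) = 1401684365 ^ 32768 = 1401717133

1401717133


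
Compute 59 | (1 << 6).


59 | (1 << 6) = 59 | 64 = 123

123


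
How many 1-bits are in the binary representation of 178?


0b10110010 has 4 set bits

4


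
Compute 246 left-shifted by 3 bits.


0b11110110 << 3 = 0b11110110000 = 1968

1968


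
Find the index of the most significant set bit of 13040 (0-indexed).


0b11001011110000. Highest set bit at position 13

13


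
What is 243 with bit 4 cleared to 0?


243 & ~(1 << 4) = 227

227


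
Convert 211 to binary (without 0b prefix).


211 = 11010011 in binary

11010011


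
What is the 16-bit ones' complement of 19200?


19200 ^ 65535 = 46335

46335


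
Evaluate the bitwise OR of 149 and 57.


0b10010101 | 0b111001 = 0b10111101 = 189

189


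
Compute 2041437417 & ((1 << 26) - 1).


2041437417 & 67108863 = 28171497

28171497


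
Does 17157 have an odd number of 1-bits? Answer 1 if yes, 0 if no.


0b100001100000101 has 5 ones => parity 1

1


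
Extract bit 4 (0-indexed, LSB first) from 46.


0b101110, position 4 = 0

0


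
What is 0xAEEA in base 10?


AEEA hex = 44778 decimal

44778


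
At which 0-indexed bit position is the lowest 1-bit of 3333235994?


0b11000110101011010010010100011010. Lowest set bit at position 1

1


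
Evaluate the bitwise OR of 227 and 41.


0b11100011 | 0b101001 = 0b11101011 = 235

235


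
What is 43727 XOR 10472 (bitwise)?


0b1010101011001111 ^ 0b10100011101000 = 0b1000001000100111 = 33319

33319


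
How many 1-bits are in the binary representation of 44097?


0b1010110001000001 has 6 set bits

6


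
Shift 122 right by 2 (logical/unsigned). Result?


0b1111010 >> 2 = 0b11110 = 30

30


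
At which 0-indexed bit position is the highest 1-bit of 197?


0b11000101. Highest set bit at position 7

7


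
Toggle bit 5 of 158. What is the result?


158 ^ (1 << 5) = 158 ^ 32 = 190

190


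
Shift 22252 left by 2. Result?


0b101011011101100 << 2 = 0b10101101110110000 = 89008

89008


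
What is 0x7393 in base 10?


7393 hex = 29587 decimal

29587


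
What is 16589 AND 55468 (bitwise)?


0b100000011001101 & 0b1101100010101100 = 0b100000010001100 = 16524

16524


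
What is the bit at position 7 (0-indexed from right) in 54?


0b110110, position 7 = 0

0


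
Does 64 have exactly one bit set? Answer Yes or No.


0b1000000. Only one bit set => Yes

Yes


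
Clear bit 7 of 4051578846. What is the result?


4051578846 & ~(1 << 7) = 4051578718

4051578718


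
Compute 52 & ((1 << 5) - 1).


52 & 31 = 20

20


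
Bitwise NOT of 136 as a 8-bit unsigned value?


~0b10001000 = 0b1110111 = 119 (8-bit unsigned)

119


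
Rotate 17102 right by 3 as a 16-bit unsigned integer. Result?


Rotate 0b100001011001110 right by 3 (16-bit) = 0b1100100001011001 = 51289

51289


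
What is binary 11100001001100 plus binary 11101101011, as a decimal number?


11100001001100 + 11101101011 = 11111110110111 = 16311

16311


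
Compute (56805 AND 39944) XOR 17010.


Step 1: 56805 & 39944 = 39936
Step 2: 39936 ^ 17010 = 56946

56946


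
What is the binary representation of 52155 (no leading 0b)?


52155 = 1100101110111011 in binary

1100101110111011


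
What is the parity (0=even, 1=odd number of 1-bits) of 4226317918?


0b11111011111010000111111001011110 has 22 ones => parity 0

0


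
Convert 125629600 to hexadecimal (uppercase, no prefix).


125629600 = 77CF4A0 hex

77CF4A0


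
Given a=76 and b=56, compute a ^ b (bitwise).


76 ^ 56 = 116

116


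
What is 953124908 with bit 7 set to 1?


953124908 | (1 << 7) = 953124908 | 128 = 953125036

953125036


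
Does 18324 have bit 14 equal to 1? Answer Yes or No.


0b100011110010100, bit 14 = 1. Yes

Yes


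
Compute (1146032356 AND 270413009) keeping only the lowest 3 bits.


Step 1: 1146032356 & 270413009 = 917696
Step 2: 917696 & 7 = 0

0


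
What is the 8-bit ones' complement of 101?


101 ^ 255 = 154

154


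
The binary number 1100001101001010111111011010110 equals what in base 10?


1100001101001010111111011010110 in decimal = 1638235862

1638235862


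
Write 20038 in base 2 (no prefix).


20038 = 100111001000110 in binary

100111001000110


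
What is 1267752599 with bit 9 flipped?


1267752599 ^ (1 << 9) = 1267752599 ^ 512 = 1267752087

1267752087


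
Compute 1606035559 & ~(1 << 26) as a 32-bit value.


1606035559 & ~(1 << 26) = 1538926695

1538926695


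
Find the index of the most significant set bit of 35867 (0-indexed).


0b1000110000011011. Highest set bit at position 15

15


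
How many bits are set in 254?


0b11111110 has 7 set bits

7


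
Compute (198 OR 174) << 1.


Step 1: 198 | 174 = 238
Step 2: 238 << 1 = 476

476


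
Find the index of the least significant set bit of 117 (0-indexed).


0b1110101. Lowest set bit at position 0

0


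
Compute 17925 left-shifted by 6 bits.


0b100011000000101 << 6 = 0b100011000000101000000 = 1147200

1147200


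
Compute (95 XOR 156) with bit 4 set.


Step 1: 95 ^ 156 = 195
Step 2: 195 | (1 << 4) = 195 | 16 = 211

211


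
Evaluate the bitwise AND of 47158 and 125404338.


0b1011100000110110 & 0b111011110011000010010110010 = 0b1000000000110010 = 32818

32818


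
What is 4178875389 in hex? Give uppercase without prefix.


4178875389 = F91493FD hex

F91493FD


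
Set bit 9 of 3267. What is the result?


3267 | (1 << 9) = 3267 | 512 = 3779

3779


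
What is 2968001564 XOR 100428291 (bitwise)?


0b10110000111010000001110000011100 ^ 0b101111111000110101000000011 = 0b10110101000101000111011000011111 = 3038017055

3038017055


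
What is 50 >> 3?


0b110010 >> 3 = 0b110 = 6

6


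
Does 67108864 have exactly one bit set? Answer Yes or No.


0b100000000000000000000000000. Only one bit set => Yes

Yes


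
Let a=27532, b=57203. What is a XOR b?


27532 ^ 57203 = 46335

46335


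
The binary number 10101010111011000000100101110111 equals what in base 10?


10101010111011000000100101110111 in decimal = 2867595639

2867595639


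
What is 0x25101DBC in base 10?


25101DBC hex = 621813180 decimal

621813180


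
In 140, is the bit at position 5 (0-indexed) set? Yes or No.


0b10001100, bit 5 = 0. No

No


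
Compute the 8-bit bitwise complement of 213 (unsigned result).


~0b11010101 = 0b101010 = 42 (8-bit unsigned)

42


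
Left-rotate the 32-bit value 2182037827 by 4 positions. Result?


Rotate 0b10000010000011110100000101000011 left by 4 (32-bit) = 0b100000111101000001010000111000 = 552866872

552866872


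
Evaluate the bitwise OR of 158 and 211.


0b10011110 | 0b11010011 = 0b11011111 = 223

223


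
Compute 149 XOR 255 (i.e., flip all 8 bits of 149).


149 ^ 255 = 106

106


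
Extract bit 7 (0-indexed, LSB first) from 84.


0b1010100, position 7 = 0

0


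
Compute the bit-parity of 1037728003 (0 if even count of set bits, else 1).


0b111101110110100111100100000011 has 17 ones => parity 1

1


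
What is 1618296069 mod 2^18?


1618296069 & 262143 = 81157

81157


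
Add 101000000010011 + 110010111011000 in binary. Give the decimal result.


101000000010011 + 110010111011000 = 1011010111101011 = 46571

46571


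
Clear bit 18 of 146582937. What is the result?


146582937 & ~(1 << 18) = 146320793

146320793


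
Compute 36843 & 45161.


0b1000111111101011 & 0b1011000001101001 = 0b1000000001101001 = 32873

32873


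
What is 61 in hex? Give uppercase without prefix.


61 = 3D hex

3D


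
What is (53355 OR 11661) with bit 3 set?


Step 1: 53355 | 11661 = 65007
Step 2: 65007 | (1 << 3) = 65007 | 8 = 65007

65007


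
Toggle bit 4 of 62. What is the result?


62 ^ (1 << 4) = 62 ^ 16 = 46

46


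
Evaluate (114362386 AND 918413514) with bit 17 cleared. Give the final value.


Step 1: 114362386 & 918413514 = 110166018
Step 2: 110166018 & ~(1 << 17) = 110166018

110166018


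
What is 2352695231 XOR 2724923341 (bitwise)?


0b10001100001110110100011110111111 ^ 0b10100010011010110000011111001101 = 0b101110010100000100000001110010 = 777011314

777011314


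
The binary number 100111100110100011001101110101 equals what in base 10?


100111100110100011001101110101 in decimal = 664417141

664417141


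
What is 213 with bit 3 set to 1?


213 | (1 << 3) = 213 | 8 = 221

221


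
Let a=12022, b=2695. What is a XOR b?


12022 ^ 2695 = 9329

9329


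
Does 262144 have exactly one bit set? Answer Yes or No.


0b1000000000000000000. Only one bit set => Yes

Yes


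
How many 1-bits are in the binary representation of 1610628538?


0b1100000000000000011110110111010 has 12 set bits

12


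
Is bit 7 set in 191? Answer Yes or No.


0b10111111, bit 7 = 1. Yes

Yes


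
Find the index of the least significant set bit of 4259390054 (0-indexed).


0b11111101111000010010001001100110. Lowest set bit at position 1

1


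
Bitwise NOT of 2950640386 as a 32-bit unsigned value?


~0b10101111110111110011001100000010 = 0b1010000001000001100110011111101 = 1344326909 (32-bit unsigned)

1344326909


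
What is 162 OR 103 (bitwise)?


0b10100010 | 0b1100111 = 0b11100111 = 231

231


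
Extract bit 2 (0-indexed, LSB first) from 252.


0b11111100, position 2 = 1

1


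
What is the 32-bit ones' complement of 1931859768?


1931859768 ^ 4294967295 = 2363107527

2363107527


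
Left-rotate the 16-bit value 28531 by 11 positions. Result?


Rotate 0b110111101110011 left by 11 (16-bit) = 0b1001101101111011 = 39803

39803


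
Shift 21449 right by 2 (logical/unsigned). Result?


0b101001111001001 >> 2 = 0b1010011110010 = 5362

5362


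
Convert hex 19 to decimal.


19 hex = 25 decimal

25


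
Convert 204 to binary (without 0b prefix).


204 = 11001100 in binary

11001100


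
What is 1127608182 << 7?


0b1000011001101011110111101110110 << 7 = 0b10000110011010111101111011101100000000 = 144333847296

144333847296


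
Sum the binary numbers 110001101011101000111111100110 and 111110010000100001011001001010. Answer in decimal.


110001101011101000111111100110 + 111110010000100001011001001010 = 1101111111100001010011000110000 = 1878042160

1878042160


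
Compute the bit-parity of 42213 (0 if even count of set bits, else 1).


0b1010010011100101 has 8 ones => parity 0

0


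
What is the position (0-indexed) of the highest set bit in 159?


0b10011111. Highest set bit at position 7

7


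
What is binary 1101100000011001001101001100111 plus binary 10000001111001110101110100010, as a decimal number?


1101100000011001001101001100111 + 10000001111001110101110100010 = 1111100010010011000011000001001 = 2085193225

2085193225


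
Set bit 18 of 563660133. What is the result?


563660133 | (1 << 18) = 563660133 | 262144 = 563922277

563922277


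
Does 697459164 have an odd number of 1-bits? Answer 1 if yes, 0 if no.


0b101001100100100110000111011100 has 14 ones => parity 0

0


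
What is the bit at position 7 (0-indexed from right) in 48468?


0b1011110101010100, position 7 = 0

0


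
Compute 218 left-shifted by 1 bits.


0b11011010 << 1 = 0b110110100 = 436

436


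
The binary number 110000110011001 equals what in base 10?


110000110011001 in decimal = 24985

24985


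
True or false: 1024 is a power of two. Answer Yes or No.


0b10000000000. Only one bit set => Yes

Yes


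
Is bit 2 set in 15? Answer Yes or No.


0b1111, bit 2 = 1. Yes

Yes


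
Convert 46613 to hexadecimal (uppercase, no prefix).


46613 = B615 hex

B615


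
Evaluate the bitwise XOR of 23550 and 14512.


0b101101111111110 ^ 0b11100010110000 = 0b110001101001110 = 25422

25422


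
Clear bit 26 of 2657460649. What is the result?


2657460649 & ~(1 << 26) = 2590351785

2590351785


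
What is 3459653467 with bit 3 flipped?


3459653467 ^ (1 << 3) = 3459653467 ^ 8 = 3459653459

3459653459


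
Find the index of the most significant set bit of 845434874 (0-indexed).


0b110010011001000100111111111010. Highest set bit at position 29

29


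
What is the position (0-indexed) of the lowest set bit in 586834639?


0b100010111110100110001011001111. Lowest set bit at position 0

0


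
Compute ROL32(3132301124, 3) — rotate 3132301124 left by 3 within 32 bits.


Rotate 0b10111010101100110001111101000100 left by 3 (32-bit) = 0b11010101100110001111101000100101 = 3583572517

3583572517


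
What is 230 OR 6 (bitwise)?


0b11100110 | 0b110 = 0b11100110 = 230

230


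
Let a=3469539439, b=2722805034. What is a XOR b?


3469539439 ^ 2722805034 = 1820740933

1820740933


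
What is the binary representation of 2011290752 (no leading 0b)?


2011290752 = 1110111111000011101110010000000 in binary

1110111111000011101110010000000


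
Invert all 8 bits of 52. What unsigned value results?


52 ^ 255 = 203

203


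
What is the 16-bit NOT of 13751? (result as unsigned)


~0b11010110110111 = 0b1100101001001000 = 51784 (16-bit unsigned)

51784


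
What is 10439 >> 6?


0b10100011000111 >> 6 = 0b10100011 = 163

163


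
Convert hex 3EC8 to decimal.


3EC8 hex = 16072 decimal

16072


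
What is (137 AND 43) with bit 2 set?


Step 1: 137 & 43 = 9
Step 2: 9 | (1 << 2) = 9 | 4 = 13

13


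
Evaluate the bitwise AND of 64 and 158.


0b1000000 & 0b10011110 = 0b0 = 0

0


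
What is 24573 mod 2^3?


24573 & 7 = 5

5


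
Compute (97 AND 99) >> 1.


Step 1: 97 & 99 = 97
Step 2: 97 >> 1 = 48

48


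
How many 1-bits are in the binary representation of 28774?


0b111000001100110 has 7 set bits

7


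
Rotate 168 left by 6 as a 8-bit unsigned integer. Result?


Rotate 0b10101000 left by 6 (8-bit) = 0b101010 = 42

42


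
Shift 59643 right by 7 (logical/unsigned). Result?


0b1110100011111011 >> 7 = 0b111010001 = 465

465


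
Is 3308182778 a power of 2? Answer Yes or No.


0b11000101001011101101110011111010. Multiple bits set => No

No


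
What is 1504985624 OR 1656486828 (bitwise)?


0b1011001101101000100001000011000 | 0b1100010101110111111101110101100 = 0b1111011101111111111101110111100 = 2076179388

2076179388


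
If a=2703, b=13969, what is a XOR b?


2703 ^ 13969 = 15390

15390


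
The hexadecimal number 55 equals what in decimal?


55 hex = 85 decimal

85


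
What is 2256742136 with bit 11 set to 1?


2256742136 | (1 << 11) = 2256742136 | 2048 = 2256744184

2256744184


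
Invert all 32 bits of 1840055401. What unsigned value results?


1840055401 ^ 4294967295 = 2454911894

2454911894


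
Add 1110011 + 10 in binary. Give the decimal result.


1110011 + 10 = 1110101 = 117

117


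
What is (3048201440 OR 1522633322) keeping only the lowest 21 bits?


Step 1: 3048201440 | 1522633322 = 4293910250
Step 2: 4293910250 & 2097151 = 1040106

1040106


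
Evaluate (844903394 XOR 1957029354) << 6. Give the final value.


Step 1: 844903394 ^ 1957029354 = 1190778376
Step 2: 1190778376 << 6 = 76209816064

76209816064


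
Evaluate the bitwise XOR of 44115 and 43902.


0b1010110001010011 ^ 0b1010101101111110 = 0b11100101101 = 1837

1837


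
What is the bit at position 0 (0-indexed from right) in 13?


0b1101, position 0 = 1

1


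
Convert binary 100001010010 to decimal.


100001010010 in decimal = 2130

2130


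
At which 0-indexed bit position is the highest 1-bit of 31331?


0b111101001100011. Highest set bit at position 14

14


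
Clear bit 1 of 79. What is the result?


79 & ~(1 << 1) = 77

77


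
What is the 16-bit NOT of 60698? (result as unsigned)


~0b1110110100011010 = 0b1001011100101 = 4837 (16-bit unsigned)

4837


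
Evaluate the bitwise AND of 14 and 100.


0b1110 & 0b1100100 = 0b100 = 4

4


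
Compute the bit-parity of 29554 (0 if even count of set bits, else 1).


0b111001101110010 has 9 ones => parity 1

1


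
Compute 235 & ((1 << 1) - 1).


235 & 1 = 1

1


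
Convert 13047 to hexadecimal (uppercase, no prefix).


13047 = 32F7 hex

32F7


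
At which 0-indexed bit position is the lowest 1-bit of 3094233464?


0b10111000011011100100000101111000. Lowest set bit at position 3

3


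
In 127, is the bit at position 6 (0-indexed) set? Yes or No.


0b1111111, bit 6 = 1. Yes

Yes


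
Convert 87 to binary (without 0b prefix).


87 = 1010111 in binary

1010111


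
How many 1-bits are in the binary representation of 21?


0b10101 has 3 set bits

3


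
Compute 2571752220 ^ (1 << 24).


2571752220 ^ (1 << 24) = 2571752220 ^ 16777216 = 2554975004

2554975004


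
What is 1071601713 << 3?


0b111111110111110101100000110001 << 3 = 0b111111110111110101100000110001000 = 8572813704

8572813704


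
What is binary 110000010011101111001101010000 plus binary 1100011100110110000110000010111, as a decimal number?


110000010011101111001101010000 + 1100011100110110000110000010111 = 10010011111010011111111101100111 = 2481586023

2481586023


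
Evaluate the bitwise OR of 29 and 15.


0b11101 | 0b1111 = 0b11111 = 31

31


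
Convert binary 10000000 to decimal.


10000000 in decimal = 128

128


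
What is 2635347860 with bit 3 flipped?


2635347860 ^ (1 << 3) = 2635347860 ^ 8 = 2635347868

2635347868


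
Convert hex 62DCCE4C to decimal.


62DCCE4C hex = 1658637900 decimal

1658637900


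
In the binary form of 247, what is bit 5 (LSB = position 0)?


0b11110111, position 5 = 1

1


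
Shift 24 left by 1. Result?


0b11000 << 1 = 0b110000 = 48

48


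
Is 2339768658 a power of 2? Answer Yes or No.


0b10001011011101100000100101010010. Multiple bits set => No

No


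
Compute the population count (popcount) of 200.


0b11001000 has 3 set bits

3


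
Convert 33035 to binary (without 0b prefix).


33035 = 1000000100001011 in binary

1000000100001011


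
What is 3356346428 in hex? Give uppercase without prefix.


3356346428 = C80DC83C hex

C80DC83C


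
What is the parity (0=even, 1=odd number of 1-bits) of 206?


0b11001110 has 5 ones => parity 1

1


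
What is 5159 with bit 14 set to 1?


5159 | (1 << 14) = 5159 | 16384 = 21543

21543


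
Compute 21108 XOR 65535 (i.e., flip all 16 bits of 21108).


21108 ^ 65535 = 44427

44427


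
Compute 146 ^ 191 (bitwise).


0b10010010 ^ 0b10111111 = 0b101101 = 45

45


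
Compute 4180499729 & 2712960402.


0b11111001001011010101110100010001 & 0b10100001101101000111110110010010 = 0b10100001001001000101110100010000 = 2703514896

2703514896


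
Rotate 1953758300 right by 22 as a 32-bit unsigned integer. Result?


Rotate 0b1110100011100111111110001011100 right by 22 (32-bit) = 0b11001111111100010111000111010001 = 3488707025

3488707025


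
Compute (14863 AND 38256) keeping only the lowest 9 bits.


Step 1: 14863 & 38256 = 4096
Step 2: 4096 & 511 = 0

0


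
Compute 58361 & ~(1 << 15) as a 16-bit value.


58361 & ~(1 << 15) = 25593

25593


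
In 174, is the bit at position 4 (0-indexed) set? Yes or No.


0b10101110, bit 4 = 0. No

No


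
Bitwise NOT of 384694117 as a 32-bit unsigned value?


~0b10110111011011111011101100101 = 0b11101001000100100000100010011010 = 3910273178 (32-bit unsigned)

3910273178


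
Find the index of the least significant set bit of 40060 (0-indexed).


0b1001110001111100. Lowest set bit at position 2

2


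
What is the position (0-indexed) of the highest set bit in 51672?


0b1100100111011000. Highest set bit at position 15

15


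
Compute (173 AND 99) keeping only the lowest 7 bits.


Step 1: 173 & 99 = 33
Step 2: 33 & 127 = 33

33


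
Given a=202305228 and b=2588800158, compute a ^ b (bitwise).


202305228 ^ 2588800158 = 2520980050

2520980050


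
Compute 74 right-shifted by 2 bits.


0b1001010 >> 2 = 0b10010 = 18

18


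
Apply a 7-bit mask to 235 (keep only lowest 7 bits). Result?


235 & 127 = 107

107


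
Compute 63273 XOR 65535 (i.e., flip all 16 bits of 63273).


63273 ^ 65535 = 2262

2262


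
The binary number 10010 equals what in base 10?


10010 in decimal = 18

18


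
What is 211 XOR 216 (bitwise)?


0b11010011 ^ 0b11011000 = 0b1011 = 11

11


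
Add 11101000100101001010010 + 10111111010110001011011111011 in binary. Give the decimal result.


11101000100101001010010 + 10111111010110001011011111011 = 11000010111110110000101001101 = 408904013

408904013


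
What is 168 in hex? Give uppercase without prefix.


168 = A8 hex

A8


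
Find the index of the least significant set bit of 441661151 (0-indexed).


0b11010010100110011011011011111. Lowest set bit at position 0

0


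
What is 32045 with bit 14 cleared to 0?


32045 & ~(1 << 14) = 15661

15661


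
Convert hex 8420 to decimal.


8420 hex = 33824 decimal

33824


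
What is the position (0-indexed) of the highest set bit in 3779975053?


0b11100001010011011101011110001101. Highest set bit at position 31

31


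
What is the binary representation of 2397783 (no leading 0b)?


2397783 = 1001001001011001010111 in binary

1001001001011001010111


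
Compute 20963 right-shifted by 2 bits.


0b101000111100011 >> 2 = 0b1010001111000 = 5240

5240


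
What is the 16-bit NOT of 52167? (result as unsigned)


~0b1100101111000111 = 0b11010000111000 = 13368 (16-bit unsigned)

13368


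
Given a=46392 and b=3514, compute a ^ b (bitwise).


46392 ^ 3514 = 47234

47234


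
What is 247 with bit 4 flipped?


247 ^ (1 << 4) = 247 ^ 16 = 231

231


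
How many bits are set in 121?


0b1111001 has 5 set bits

5


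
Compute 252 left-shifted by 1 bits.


0b11111100 << 1 = 0b111111000 = 504

504


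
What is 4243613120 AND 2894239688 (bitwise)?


0b11111100111100000110010111000000 & 0b10101100100000101001011111001000 = 0b10101100100000000000010111000000 = 2894071232

2894071232


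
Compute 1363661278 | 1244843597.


0b1010001010001111101000111011110 | 0b1001010001100101100111001001101 = 0b1011011011101111101111111011111 = 1534582751

1534582751


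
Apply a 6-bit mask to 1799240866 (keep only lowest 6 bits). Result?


1799240866 & 63 = 34

34


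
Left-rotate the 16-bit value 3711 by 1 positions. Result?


Rotate 0b111001111111 left by 1 (16-bit) = 0b1110011111110 = 7422

7422


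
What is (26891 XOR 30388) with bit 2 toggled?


Step 1: 26891 ^ 30388 = 8127
Step 2: 8127 ^ (1 << 2) = 8127 ^ 4 = 8123

8123


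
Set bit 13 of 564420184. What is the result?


564420184 | (1 << 13) = 564420184 | 8192 = 564428376

564428376


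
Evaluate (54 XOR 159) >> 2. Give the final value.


Step 1: 54 ^ 159 = 169
Step 2: 169 >> 2 = 42

42


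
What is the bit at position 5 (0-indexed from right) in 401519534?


0b10111111011101011001110101110, position 5 = 1

1


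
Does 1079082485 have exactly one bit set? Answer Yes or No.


0b1000000010100010111110111110101. Multiple bits set => No

No


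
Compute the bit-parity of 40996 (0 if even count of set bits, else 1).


0b1010000000100100 has 4 ones => parity 0

0


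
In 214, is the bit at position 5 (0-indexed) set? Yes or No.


0b11010110, bit 5 = 0. No

No


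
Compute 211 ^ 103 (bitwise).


0b11010011 ^ 0b1100111 = 0b10110100 = 180

180


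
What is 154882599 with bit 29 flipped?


154882599 ^ (1 << 29) = 154882599 ^ 536870912 = 691753511

691753511


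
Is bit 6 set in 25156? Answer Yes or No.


0b110001001000100, bit 6 = 1. Yes

Yes


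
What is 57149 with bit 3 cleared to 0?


57149 & ~(1 << 3) = 57141

57141


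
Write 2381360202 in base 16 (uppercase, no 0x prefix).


2381360202 = 8DF0AC4A hex

8DF0AC4A


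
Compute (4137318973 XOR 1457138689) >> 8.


Step 1: 4137318973 ^ 1457138689 = 2688570940
Step 2: 2688570940 >> 8 = 10502230

10502230


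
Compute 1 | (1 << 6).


1 | (1 << 6) = 1 | 64 = 65

65


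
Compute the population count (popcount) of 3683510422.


0b11011011100011011110100010010110 has 18 set bits

18


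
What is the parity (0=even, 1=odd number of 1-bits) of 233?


0b11101001 has 5 ones => parity 1

1


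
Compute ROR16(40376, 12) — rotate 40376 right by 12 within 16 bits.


Rotate 0b1001110110111000 right by 12 (16-bit) = 0b1101101110001001 = 56201

56201


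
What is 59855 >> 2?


0b1110100111001111 >> 2 = 0b11101001110011 = 14963

14963


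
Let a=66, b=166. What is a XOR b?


66 ^ 166 = 228

228


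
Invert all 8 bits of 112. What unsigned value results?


112 ^ 255 = 143

143


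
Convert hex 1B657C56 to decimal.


1B657C56 hex = 459635798 decimal

459635798


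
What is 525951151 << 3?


0b11111010110010110000010101111 << 3 = 0b11111010110010110000010101111000 = 4207609208

4207609208


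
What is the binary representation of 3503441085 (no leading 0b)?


3503441085 = 11010000110100100100010010111101 in binary

11010000110100100100010010111101


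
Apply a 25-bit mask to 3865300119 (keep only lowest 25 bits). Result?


3865300119 & 33554431 = 6540439

6540439


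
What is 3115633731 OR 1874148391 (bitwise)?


0b10111001101101001100110001000011 | 0b1101111101101010011110000100111 = 0b11111111101101011111110001100111 = 4290116711

4290116711


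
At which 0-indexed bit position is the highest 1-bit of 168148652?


0b1010000001011011111010101100. Highest set bit at position 27

27


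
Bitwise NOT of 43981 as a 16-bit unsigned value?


~0b1010101111001101 = 0b101010000110010 = 21554 (16-bit unsigned)

21554


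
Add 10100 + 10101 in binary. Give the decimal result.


10100 + 10101 = 101001 = 41

41


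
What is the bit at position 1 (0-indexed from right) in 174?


0b10101110, position 1 = 1

1


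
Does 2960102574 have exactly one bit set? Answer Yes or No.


0b10110000011011111001010010101110. Multiple bits set => No

No


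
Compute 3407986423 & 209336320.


0b11001011001000011011111011110111 & 0b1100011110100011100000000000 = 0b1000001000000011100000000000 = 136329216

136329216


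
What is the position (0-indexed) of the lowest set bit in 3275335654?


0b11000011001110011010011111100110. Lowest set bit at position 1

1


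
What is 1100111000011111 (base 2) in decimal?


1100111000011111 in decimal = 52767

52767


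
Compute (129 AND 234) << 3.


Step 1: 129 & 234 = 128
Step 2: 128 << 3 = 1024

1024


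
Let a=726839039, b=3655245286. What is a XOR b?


726839039 ^ 3655245286 = 4069274393

4069274393


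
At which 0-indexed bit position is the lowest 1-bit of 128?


0b10000000. Lowest set bit at position 7

7


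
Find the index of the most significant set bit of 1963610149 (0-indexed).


0b1110101000010100101000000100101. Highest set bit at position 30

30


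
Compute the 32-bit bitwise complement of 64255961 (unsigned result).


~0b11110101000111011111011001 = 0b11111100001010111000100000100110 = 4230711334 (32-bit unsigned)

4230711334


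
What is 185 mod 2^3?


185 & 7 = 1

1


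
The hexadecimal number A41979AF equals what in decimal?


A41979AF hex = 2753132975 decimal

2753132975


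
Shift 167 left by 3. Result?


0b10100111 << 3 = 0b10100111000 = 1336

1336


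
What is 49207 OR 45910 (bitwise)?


0b1100000000110111 | 0b1011001101010110 = 0b1111001101110111 = 62327

62327


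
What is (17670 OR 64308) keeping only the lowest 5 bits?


Step 1: 17670 | 64308 = 65334
Step 2: 65334 & 31 = 22

22


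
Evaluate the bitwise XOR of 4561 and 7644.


0b1000111010001 ^ 0b1110111011100 = 0b110000001101 = 3085

3085


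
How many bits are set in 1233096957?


0b1001001011111111001000011111101 has 19 set bits

19


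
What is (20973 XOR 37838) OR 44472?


Step 1: 20973 ^ 37838 = 49699
Step 2: 49699 | 44472 = 61371

61371


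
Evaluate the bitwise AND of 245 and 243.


0b11110101 & 0b11110011 = 0b11110001 = 241

241


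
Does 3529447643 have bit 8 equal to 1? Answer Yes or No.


0b11010010010111110001100011011011, bit 8 = 0. No

No


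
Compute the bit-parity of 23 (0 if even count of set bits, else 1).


0b10111 has 4 ones => parity 0

0


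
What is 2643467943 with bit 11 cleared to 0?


2643467943 & ~(1 << 11) = 2643465895

2643465895


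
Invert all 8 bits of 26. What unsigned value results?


26 ^ 255 = 229

229


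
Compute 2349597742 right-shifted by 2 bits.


0b10001100000011000000010000101110 >> 2 = 0b100011000000110000000100001011 = 587399435

587399435


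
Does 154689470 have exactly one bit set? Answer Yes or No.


0b1001001110000101111110111110. Multiple bits set => No

No


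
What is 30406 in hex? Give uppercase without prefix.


30406 = 76C6 hex

76C6


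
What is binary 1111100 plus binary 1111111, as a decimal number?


1111100 + 1111111 = 11111011 = 251

251


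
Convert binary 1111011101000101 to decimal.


1111011101000101 in decimal = 63301

63301


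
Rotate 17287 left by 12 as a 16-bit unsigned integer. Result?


Rotate 0b100001110000111 left by 12 (16-bit) = 0b111010000111000 = 29752

29752


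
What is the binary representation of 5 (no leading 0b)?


5 = 101 in binary

101


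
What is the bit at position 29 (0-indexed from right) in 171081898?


0b1010001100101000000010101010, position 29 = 0

0


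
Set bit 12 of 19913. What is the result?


19913 | (1 << 12) = 19913 | 4096 = 24009

24009


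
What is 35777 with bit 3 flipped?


35777 ^ (1 << 3) = 35777 ^ 8 = 35785

35785


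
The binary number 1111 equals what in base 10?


1111 in decimal = 15

15


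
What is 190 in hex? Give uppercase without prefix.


190 = BE hex

BE


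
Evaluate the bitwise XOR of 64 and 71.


0b1000000 ^ 0b1000111 = 0b111 = 7

7


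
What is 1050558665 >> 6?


0b111110100111100100000011001001 >> 6 = 0b111110100111100100000011 = 16414979

16414979


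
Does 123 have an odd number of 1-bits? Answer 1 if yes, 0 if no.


0b1111011 has 6 ones => parity 0

0


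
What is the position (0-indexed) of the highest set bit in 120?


0b1111000. Highest set bit at position 6

6


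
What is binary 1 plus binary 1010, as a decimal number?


1 + 1010 = 1011 = 11

11


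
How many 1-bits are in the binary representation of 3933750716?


0b11101010011110000100010110111100 has 17 set bits

17


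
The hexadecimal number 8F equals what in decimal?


8F hex = 143 decimal

143


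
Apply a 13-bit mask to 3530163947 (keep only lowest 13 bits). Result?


3530163947 & 8191 = 1771

1771


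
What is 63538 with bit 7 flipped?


63538 ^ (1 << 7) = 63538 ^ 128 = 63666

63666


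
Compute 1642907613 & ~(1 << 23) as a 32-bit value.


1642907613 & ~(1 << 23) = 1634519005

1634519005


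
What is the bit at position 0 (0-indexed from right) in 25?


0b11001, position 0 = 1

1


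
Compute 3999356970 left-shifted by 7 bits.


0b11101110011000010101100000101010 << 7 = 0b111011100110000101011000001010100000000 = 511917692160

511917692160


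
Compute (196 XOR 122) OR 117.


Step 1: 196 ^ 122 = 190
Step 2: 190 | 117 = 255

255


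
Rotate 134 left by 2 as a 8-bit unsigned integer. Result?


Rotate 0b10000110 left by 2 (8-bit) = 0b11010 = 26

26


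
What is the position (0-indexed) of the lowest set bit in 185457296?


0b1011000011011101101010010000. Lowest set bit at position 4

4


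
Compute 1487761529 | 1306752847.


0b1011000101011010111000001111001 | 0b1001101111000110111011101001111 = 0b1011101111011110111011101111111 = 1575974783

1575974783


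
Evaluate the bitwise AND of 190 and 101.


0b10111110 & 0b1100101 = 0b100100 = 36

36


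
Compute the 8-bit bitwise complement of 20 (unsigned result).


~0b10100 = 0b11101011 = 235 (8-bit unsigned)

235


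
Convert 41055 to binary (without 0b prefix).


41055 = 1010000001011111 in binary

1010000001011111


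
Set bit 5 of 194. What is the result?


194 | (1 << 5) = 194 | 32 = 226

226


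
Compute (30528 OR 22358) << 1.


Step 1: 30528 | 22358 = 30550
Step 2: 30550 << 1 = 61100

61100


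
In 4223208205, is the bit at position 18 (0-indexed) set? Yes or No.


0b11111011101110010000101100001101, bit 18 = 0. No

No


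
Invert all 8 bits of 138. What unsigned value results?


138 ^ 255 = 117

117


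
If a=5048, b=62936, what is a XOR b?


5048 ^ 62936 = 58976

58976


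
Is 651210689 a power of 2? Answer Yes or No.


0b100110110100001010111111000001. Multiple bits set => No

No


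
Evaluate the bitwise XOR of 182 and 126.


0b10110110 ^ 0b1111110 = 0b11001000 = 200

200


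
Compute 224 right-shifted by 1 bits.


0b11100000 >> 1 = 0b1110000 = 112

112


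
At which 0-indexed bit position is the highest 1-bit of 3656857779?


0b11011001111101110011100010110011. Highest set bit at position 31

31


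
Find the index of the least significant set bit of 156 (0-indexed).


0b10011100. Lowest set bit at position 2

2


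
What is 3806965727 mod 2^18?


3806965727 & 262143 = 110559

110559


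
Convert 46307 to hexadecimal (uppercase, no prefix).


46307 = B4E3 hex

B4E3


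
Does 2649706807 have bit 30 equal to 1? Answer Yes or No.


0b10011101111011110101000100110111, bit 30 = 0. No

No


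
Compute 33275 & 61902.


0b1000000111111011 & 0b1111000111001110 = 0b1000000111001010 = 33226

33226


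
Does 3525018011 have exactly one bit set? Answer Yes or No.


0b11010010000110111000000110011011. Multiple bits set => No

No


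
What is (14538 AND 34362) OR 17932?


Step 1: 14538 & 34362 = 10
Step 2: 10 | 17932 = 17934

17934
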